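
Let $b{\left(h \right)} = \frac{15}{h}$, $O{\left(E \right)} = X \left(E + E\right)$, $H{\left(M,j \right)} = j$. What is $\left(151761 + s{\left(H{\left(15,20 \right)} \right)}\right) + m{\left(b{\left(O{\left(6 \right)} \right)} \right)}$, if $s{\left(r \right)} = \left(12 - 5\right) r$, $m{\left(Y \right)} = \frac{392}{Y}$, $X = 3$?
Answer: $\frac{764209}{5} \approx 1.5284 \cdot 10^{5}$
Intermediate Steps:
$O{\left(E \right)} = 6 E$ ($O{\left(E \right)} = 3 \left(E + E\right) = 3 \cdot 2 E = 6 E$)
$s{\left(r \right)} = 7 r$
$\left(151761 + s{\left(H{\left(15,20 \right)} \right)}\right) + m{\left(b{\left(O{\left(6 \right)} \right)} \right)} = \left(151761 + 7 \cdot 20\right) + \frac{392}{15 \frac{1}{6 \cdot 6}} = \left(151761 + 140\right) + \frac{392}{15 \cdot \frac{1}{36}} = 151901 + \frac{392}{15 \cdot \frac{1}{36}} = 151901 + \frac{392}{\frac{5}{12}} = 151901 + 392 \cdot \frac{12}{5} = 151901 + \frac{4704}{5} = \frac{764209}{5}$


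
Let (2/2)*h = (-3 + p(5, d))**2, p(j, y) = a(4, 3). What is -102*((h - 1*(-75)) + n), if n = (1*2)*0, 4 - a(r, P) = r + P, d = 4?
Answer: -11322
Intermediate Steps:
a(r, P) = 4 - P - r (a(r, P) = 4 - (r + P) = 4 - (P + r) = 4 + (-P - r) = 4 - P - r)
p(j, y) = -3 (p(j, y) = 4 - 1*3 - 1*4 = 4 - 3 - 4 = -3)
n = 0 (n = 2*0 = 0)
h = 36 (h = (-3 - 3)**2 = (-6)**2 = 36)
-102*((h - 1*(-75)) + n) = -102*((36 - 1*(-75)) + 0) = -102*((36 + 75) + 0) = -102*(111 + 0) = -102*111 = -11322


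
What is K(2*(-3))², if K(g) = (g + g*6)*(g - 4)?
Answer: 176400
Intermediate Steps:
K(g) = 7*g*(-4 + g) (K(g) = (g + 6*g)*(-4 + g) = (7*g)*(-4 + g) = 7*g*(-4 + g))
K(2*(-3))² = (7*(2*(-3))*(-4 + 2*(-3)))² = (7*(-6)*(-4 - 6))² = (7*(-6)*(-10))² = 420² = 176400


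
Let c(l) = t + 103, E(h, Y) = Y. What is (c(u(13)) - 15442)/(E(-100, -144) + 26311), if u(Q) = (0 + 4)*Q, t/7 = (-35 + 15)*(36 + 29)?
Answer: -24439/26167 ≈ -0.93396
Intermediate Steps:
t = -9100 (t = 7*((-35 + 15)*(36 + 29)) = 7*(-20*65) = 7*(-1300) = -9100)
u(Q) = 4*Q
c(l) = -8997 (c(l) = -9100 + 103 = -8997)
(c(u(13)) - 15442)/(E(-100, -144) + 26311) = (-8997 - 15442)/(-144 + 26311) = -24439/26167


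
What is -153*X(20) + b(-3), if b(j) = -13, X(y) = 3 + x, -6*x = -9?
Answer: -1403/2 ≈ -701.50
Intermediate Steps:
x = 3/2 (x = -1/6*(-9) = 3/2 ≈ 1.5000)
X(y) = 9/2 (X(y) = 3 + 3/2 = 9/2)
-153*X(20) + b(-3) = -153*9/2 - 13 = -1377/2 - 13 = -1403/2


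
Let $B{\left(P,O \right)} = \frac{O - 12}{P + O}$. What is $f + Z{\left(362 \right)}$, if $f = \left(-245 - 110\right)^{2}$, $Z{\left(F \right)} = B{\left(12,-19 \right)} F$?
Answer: $\frac{893397}{7} \approx 1.2763 \cdot 10^{5}$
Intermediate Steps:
$B{\left(P,O \right)} = \frac{-12 + O}{O + P}$
$Z{\left(F \right)} = \frac{31 F}{7}$ ($Z{\left(F \right)} = \frac{-12 - 19}{-19 + 12} F = \frac{1}{-7} \left(-31\right) F = \left(- \frac{1}{7}\right) \left(-31\right) F = \frac{31 F}{7}$)
$f = 126025$ ($f = \left(-355\right)^{2} = 126025$)
$f + Z{\left(362 \right)} = 126025 + \frac{31}{7} \cdot 362 = 126025 + \frac{11222}{7} = \frac{893397}{7}$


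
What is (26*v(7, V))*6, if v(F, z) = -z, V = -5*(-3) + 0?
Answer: -2340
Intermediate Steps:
V = 15 (V = 15 + 0 = 15)
(26*v(7, V))*6 = (26*(-1*15))*6 = (26*(-15))*6 = -390*6 = -2340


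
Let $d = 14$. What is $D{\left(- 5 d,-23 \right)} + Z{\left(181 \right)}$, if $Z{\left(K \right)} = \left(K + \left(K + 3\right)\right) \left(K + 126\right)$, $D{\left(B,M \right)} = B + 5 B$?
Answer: $111635$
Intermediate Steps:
$D{\left(B,M \right)} = 6 B$
$Z{\left(K \right)} = \left(3 + 2 K\right) \left(126 + K\right)$ ($Z{\left(K \right)} = \left(K + \left(3 + K\right)\right) \left(126 + K\right) = \left(3 + 2 K\right) \left(126 + K\right)$)
$D{\left(- 5 d,-23 \right)} + Z{\left(181 \right)} = 6 \left(\left(-5\right) 14\right) + \left(378 + 2 \cdot 181^{2} + 255 \cdot 181\right) = 6 \left(-70\right) + \left(378 + 2 \cdot 32761 + 46155\right) = -420 + \left(378 + 65522 + 46155\right) = -420 + 112055 = 111635$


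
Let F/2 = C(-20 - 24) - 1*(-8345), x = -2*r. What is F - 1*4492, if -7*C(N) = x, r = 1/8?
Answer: 170773/14 ≈ 12198.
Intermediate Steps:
r = ⅛ ≈ 0.12500
x = -¼ (x = -2*⅛ = -¼ ≈ -0.25000)
C(N) = 1/28 (C(N) = -⅐*(-¼) = 1/28)
F = 233661/14 (F = 2*(1/28 - 1*(-8345)) = 2*(1/28 + 8345) = 2*(233661/28) = 233661/14 ≈ 16690.)
F - 1*4492 = 233661/14 - 1*4492 = 233661/14 - 4492 = 170773/14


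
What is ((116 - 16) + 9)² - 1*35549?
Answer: -23668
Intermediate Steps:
((116 - 16) + 9)² - 1*35549 = (100 + 9)² - 35549 = 109² - 35549 = 11881 - 35549 = -23668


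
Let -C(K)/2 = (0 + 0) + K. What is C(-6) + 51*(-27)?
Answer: -1365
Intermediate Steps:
C(K) = -2*K (C(K) = -2*((0 + 0) + K) = -2*(0 + K) = -2*K)
C(-6) + 51*(-27) = -2*(-6) + 51*(-27) = 12 - 1377 = -1365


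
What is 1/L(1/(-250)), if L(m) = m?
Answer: -250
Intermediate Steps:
1/L(1/(-250)) = 1/(1/(-250)) = 1/(-1/250) = -250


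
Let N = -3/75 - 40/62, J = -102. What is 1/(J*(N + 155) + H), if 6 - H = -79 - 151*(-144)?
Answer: -775/28984313 ≈ -2.6739e-5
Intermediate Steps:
N = -531/775 (N = -3*1/75 - 40*1/62 = -1/25 - 20/31 = -531/775 ≈ -0.68516)
H = -21659 (H = 6 - (-79 - 151*(-144)) = 6 - (-79 + 21744) = 6 - 1*21665 = 6 - 21665 = -21659)
1/(J*(N + 155) + H) = 1/(-102*(-531/775 + 155) - 21659) = 1/(-102*119594/775 - 21659) = 1/(-12198588/775 - 21659) = 1/(-28984313/775) = -775/28984313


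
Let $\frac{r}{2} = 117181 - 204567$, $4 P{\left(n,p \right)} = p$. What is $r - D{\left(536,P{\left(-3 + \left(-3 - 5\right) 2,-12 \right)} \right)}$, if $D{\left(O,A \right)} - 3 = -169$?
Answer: $-174606$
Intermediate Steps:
$P{\left(n,p \right)} = \frac{p}{4}$
$D{\left(O,A \right)} = -166$ ($D{\left(O,A \right)} = 3 - 169 = -166$)
$r = -174772$ ($r = 2 \left(117181 - 204567\right) = 2 \left(-87386\right) = -174772$)
$r - D{\left(536,P{\left(-3 + \left(-3 - 5\right) 2,-12 \right)} \right)} = -174772 - -166 = -174772 + 166 = -174606$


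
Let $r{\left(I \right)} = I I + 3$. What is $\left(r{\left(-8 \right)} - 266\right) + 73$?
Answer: $-126$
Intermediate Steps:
$r{\left(I \right)} = 3 + I^{2}$ ($r{\left(I \right)} = I^{2} + 3 = 3 + I^{2}$)
$\left(r{\left(-8 \right)} - 266\right) + 73 = \left(\left(3 + \left(-8\right)^{2}\right) - 266\right) + 73 = \left(\left(3 + 64\right) - 266\right) + 73 = \left(67 - 266\right) + 73 = -199 + 73 = -126$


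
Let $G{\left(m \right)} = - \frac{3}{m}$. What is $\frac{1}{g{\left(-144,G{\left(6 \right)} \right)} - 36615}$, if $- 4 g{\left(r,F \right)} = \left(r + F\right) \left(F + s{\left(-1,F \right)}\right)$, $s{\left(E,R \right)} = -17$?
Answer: $- \frac{16}{595955} \approx -2.6848 \cdot 10^{-5}$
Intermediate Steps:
$g{\left(r,F \right)} = - \frac{\left(-17 + F\right) \left(F + r\right)}{4}$ ($g{\left(r,F \right)} = - \frac{\left(r + F\right) \left(F - 17\right)}{4} = - \frac{\left(F + r\right) \left(-17 + F\right)}{4} = - \frac{\left(-17 + F\right) \left(F + r\right)}{4}$)
$\frac{1}{g{\left(-144,G{\left(6 \right)} \right)} - 36615} = \frac{1}{\left(- \frac{\left(- \frac{3}{6}\right)^{2}}{4} + \frac{17 \left(- \frac{3}{6}\right)}{4} + \frac{17}{4} \left(-144\right) - \frac{1}{4} \left(- \frac{3}{6}\right) \left(-144\right)\right) - 36615} = \frac{1}{\left(- \frac{\left(\left(-3\right) \frac{1}{6}\right)^{2}}{4} + \frac{17 \left(\left(-3\right) \frac{1}{6}\right)}{4} - 612 - \frac{1}{4} \left(\left(-3\right) \frac{1}{6}\right) \left(-144\right)\right) - 36615} = \frac{1}{\left(- \frac{\left(- \frac{1}{2}\right)^{2}}{4} + \frac{17}{4} \left(- \frac{1}{2}\right) - 612 - \left(- \frac{1}{8}\right) \left(-144\right)\right) - 36615} = \frac{1}{\left(\left(- \frac{1}{4}\right) \frac{1}{4} - \frac{17}{8} - 612 - 18\right) - 36615} = \frac{1}{\left(- \frac{1}{16} - \frac{17}{8} - 612 - 18\right) - 36615} = \frac{1}{- \frac{10115}{16} - 36615} = \frac{1}{- \frac{595955}{16}} = - \frac{16}{595955}$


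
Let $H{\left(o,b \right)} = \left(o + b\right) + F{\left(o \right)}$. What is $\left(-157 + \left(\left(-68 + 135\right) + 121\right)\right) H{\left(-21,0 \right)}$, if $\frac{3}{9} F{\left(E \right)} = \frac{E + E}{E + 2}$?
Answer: $- \frac{8463}{19} \approx -445.42$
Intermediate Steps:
$F{\left(E \right)} = \frac{6 E}{2 + E}$ ($F{\left(E \right)} = 3 \frac{E + E}{E + 2} = 3 \frac{2 E}{2 + E} = \frac{6 E}{2 + E}$)
$H{\left(o,b \right)} = b + o + \frac{6 o}{2 + o}$ ($H{\left(o,b \right)} = \left(o + b\right) + \frac{6 o}{2 + o} = \left(b + o\right) + \frac{6 o}{2 + o} = b + o + \frac{6 o}{2 + o}$)
$\left(-157 + \left(\left(-68 + 135\right) + 121\right)\right) H{\left(-21,0 \right)} = \left(-157 + \left(\left(-68 + 135\right) + 121\right)\right) \frac{6 \left(-21\right) + \left(2 - 21\right) \left(0 - 21\right)}{2 - 21} = \left(-157 + \left(67 + 121\right)\right) \frac{-126 - -399}{-19} = \left(-157 + 188\right) \left(- \frac{-126 + 399}{19}\right) = 31 \left(\left(- \frac{1}{19}\right) 273\right) = 31 \left(- \frac{273}{19}\right) = - \frac{8463}{19}$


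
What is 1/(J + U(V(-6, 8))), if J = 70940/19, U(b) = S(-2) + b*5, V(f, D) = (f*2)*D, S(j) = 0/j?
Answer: 19/61820 ≈ 0.00030734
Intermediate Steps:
S(j) = 0
V(f, D) = 2*D*f (V(f, D) = (2*f)*D = 2*D*f)
U(b) = 5*b (U(b) = 0 + b*5 = 0 + 5*b = 5*b)
J = 70940/19 (J = 70940*(1/19) = 70940/19 ≈ 3733.7)
1/(J + U(V(-6, 8))) = 1/(70940/19 + 5*(2*8*(-6))) = 1/(70940/19 + 5*(-96)) = 1/(70940/19 - 480) = 1/(61820/19) = 19/61820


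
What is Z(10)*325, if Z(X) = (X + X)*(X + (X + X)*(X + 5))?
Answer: 2015000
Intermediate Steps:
Z(X) = 2*X*(X + 2*X*(5 + X)) (Z(X) = (2*X)*(X + (2*X)*(5 + X)) = (2*X)*(X + 2*X*(5 + X)) = 2*X*(X + 2*X*(5 + X)))
Z(10)*325 = (10²*(22 + 4*10))*325 = (100*(22 + 40))*325 = (100*62)*325 = 6200*325 = 2015000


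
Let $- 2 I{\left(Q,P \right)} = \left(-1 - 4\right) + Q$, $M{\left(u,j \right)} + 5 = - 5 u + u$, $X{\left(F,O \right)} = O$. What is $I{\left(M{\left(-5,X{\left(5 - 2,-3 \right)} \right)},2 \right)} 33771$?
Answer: $-168855$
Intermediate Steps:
$M{\left(u,j \right)} = -5 - 4 u$ ($M{\left(u,j \right)} = -5 + \left(- 5 u + u\right) = -5 - 4 u$)
$I{\left(Q,P \right)} = \frac{5}{2} - \frac{Q}{2}$ ($I{\left(Q,P \right)} = - \frac{\left(-1 - 4\right) + Q}{2} = - \frac{-5 + Q}{2} = \frac{5}{2} - \frac{Q}{2}$)
$I{\left(M{\left(-5,X{\left(5 - 2,-3 \right)} \right)},2 \right)} 33771 = \left(\frac{5}{2} - \frac{-5 - -20}{2}\right) 33771 = \left(\frac{5}{2} - \frac{-5 + 20}{2}\right) 33771 = \left(\frac{5}{2} - \frac{15}{2}\right) 33771 = \left(-5\right) 33771 = -168855$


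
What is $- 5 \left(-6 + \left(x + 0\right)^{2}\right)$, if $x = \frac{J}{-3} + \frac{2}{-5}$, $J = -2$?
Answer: $\frac{1334}{45} \approx 29.644$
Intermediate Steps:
$x = \frac{4}{15}$ ($x = - \frac{2}{-3} + \frac{2}{-5} = \left(-2\right) \left(- \frac{1}{3}\right) + 2 \left(- \frac{1}{5}\right) = \frac{2}{3} - \frac{2}{5} = \frac{4}{15} \approx 0.26667$)
$- 5 \left(-6 + \left(x + 0\right)^{2}\right) = - 5 \left(-6 + \left(\frac{4}{15} + 0\right)^{2}\right) = - 5 \left(-6 + \left(\frac{4}{15}\right)^{2}\right) = - 5 \left(-6 + \frac{16}{225}\right) = \left(-5\right) \left(- \frac{1334}{225}\right) = \frac{1334}{45}$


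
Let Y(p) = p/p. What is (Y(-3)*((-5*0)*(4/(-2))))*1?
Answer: 0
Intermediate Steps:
Y(p) = 1
(Y(-3)*((-5*0)*(4/(-2))))*1 = (1*((-5*0)*(4/(-2))))*1 = (1*(0*(4*(-½))))*1 = (1*(0*(-2)))*1 = (1*0)*1 = 0*1 = 0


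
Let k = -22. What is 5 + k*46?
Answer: -1007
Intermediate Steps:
5 + k*46 = 5 - 22*46 = 5 - 1012 = -1007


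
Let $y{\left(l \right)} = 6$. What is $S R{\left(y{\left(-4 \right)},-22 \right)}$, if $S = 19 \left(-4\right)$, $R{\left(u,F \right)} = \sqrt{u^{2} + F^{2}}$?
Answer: $- 152 \sqrt{130} \approx -1733.1$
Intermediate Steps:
$R{\left(u,F \right)} = \sqrt{F^{2} + u^{2}}$
$S = -76$
$S R{\left(y{\left(-4 \right)},-22 \right)} = - 76 \sqrt{\left(-22\right)^{2} + 6^{2}} = - 76 \sqrt{484 + 36} = - 76 \sqrt{520} = - 76 \cdot 2 \sqrt{130} = - 152 \sqrt{130}$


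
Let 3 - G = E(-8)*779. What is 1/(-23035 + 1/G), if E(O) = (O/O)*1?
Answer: -776/17875161 ≈ -4.3412e-5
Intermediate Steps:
E(O) = 1 (E(O) = 1*1 = 1)
G = -776 (G = 3 - 779 = -776)
1/(-23035 + 1/G) = 1/(-23035 + 1/(-776)) = 1/(-23035 - 1/776) = 1/(-17875161/776) = -776/17875161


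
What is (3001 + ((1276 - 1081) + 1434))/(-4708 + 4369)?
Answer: -4630/339 ≈ -13.658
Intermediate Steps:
(3001 + ((1276 - 1081) + 1434))/(-4708 + 4369) = (3001 + (195 + 1434))/(-339) = (3001 + 1629)*(-1/339) = 4630*(-1/339) = -4630/339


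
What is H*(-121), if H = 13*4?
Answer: -6292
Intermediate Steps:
H = 52
H*(-121) = 52*(-121) = -6292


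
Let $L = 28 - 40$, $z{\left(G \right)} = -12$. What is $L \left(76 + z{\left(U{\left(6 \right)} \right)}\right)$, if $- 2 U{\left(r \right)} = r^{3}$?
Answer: $-768$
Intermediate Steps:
$U{\left(r \right)} = - \frac{r^{3}}{2}$
$L = -12$ ($L = 28 - 40 = -12$)
$L \left(76 + z{\left(U{\left(6 \right)} \right)}\right) = - 12 \left(76 - 12\right) = \left(-12\right) 64 = -768$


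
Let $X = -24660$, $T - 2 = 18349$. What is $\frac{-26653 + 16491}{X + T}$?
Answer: $\frac{10162}{6309} \approx 1.6107$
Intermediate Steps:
$T = 18351$ ($T = 2 + 18349 = 18351$)
$\frac{-26653 + 16491}{X + T} = \frac{-26653 + 16491}{-24660 + 18351} = - \frac{10162}{-6309} = \left(-10162\right) \left(- \frac{1}{6309}\right) = \frac{10162}{6309}$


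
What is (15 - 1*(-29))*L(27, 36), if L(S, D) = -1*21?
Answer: -924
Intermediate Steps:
L(S, D) = -21
(15 - 1*(-29))*L(27, 36) = (15 - 1*(-29))*(-21) = (15 + 29)*(-21) = 44*(-21) = -924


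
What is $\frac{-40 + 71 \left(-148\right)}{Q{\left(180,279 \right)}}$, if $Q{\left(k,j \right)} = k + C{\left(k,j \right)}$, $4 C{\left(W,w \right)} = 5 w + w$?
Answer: $- \frac{2344}{133} \approx -17.624$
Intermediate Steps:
$C{\left(W,w \right)} = \frac{3 w}{2}$ ($C{\left(W,w \right)} = \frac{5 w + w}{4} = \frac{6 w}{4} = \frac{3 w}{2}$)
$Q{\left(k,j \right)} = k + \frac{3 j}{2}$
$\frac{-40 + 71 \left(-148\right)}{Q{\left(180,279 \right)}} = \frac{-40 + 71 \left(-148\right)}{180 + \frac{3}{2} \cdot 279} = \frac{-40 - 10508}{180 + \frac{837}{2}} = - \frac{10548}{\frac{1197}{2}} = \left(-10548\right) \frac{2}{1197} = - \frac{2344}{133}$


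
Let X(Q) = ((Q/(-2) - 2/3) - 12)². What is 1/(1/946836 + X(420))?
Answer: 946836/46944549697 ≈ 2.0169e-5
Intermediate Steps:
X(Q) = (-38/3 - Q/2)² (X(Q) = ((Q*(-½) - 2*⅓) - 12)² = ((-Q/2 - ⅔) - 12)² = ((-⅔ - Q/2) - 12)² = (-38/3 - Q/2)²)
1/(1/946836 + X(420)) = 1/(1/946836 + (76 + 3*420)²/36) = 1/(1/946836 + (76 + 1260)²/36) = 1/(1/946836 + (1/36)*1336²) = 1/(1/946836 + (1/36)*1784896) = 1/(1/946836 + 446224/9) = 1/(46944549697/946836) = 946836/46944549697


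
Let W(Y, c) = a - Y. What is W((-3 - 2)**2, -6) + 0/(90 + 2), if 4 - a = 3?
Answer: -24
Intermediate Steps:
a = 1 (a = 4 - 1*3 = 4 - 3 = 1)
W(Y, c) = 1 - Y
W((-3 - 2)**2, -6) + 0/(90 + 2) = (1 - (-3 - 2)**2) + 0/(90 + 2) = (1 - 1*(-5)**2) + 0/92 = (1 - 1*25) + (1/92)*0 = (1 - 25) + 0 = -24 + 0 = -24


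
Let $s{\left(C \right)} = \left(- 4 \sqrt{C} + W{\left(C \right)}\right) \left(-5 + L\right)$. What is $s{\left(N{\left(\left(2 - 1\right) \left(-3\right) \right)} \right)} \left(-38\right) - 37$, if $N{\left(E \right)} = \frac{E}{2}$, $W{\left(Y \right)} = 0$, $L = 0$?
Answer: $-37 - 380 i \sqrt{6} \approx -37.0 - 930.81 i$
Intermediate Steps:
$N{\left(E \right)} = \frac{E}{2}$ ($N{\left(E \right)} = E \frac{1}{2} = \frac{E}{2}$)
$s{\left(C \right)} = 20 \sqrt{C}$ ($s{\left(C \right)} = \left(- 4 \sqrt{C} + 0\right) \left(-5 + 0\right) = - 4 \sqrt{C} \left(-5\right) = 20 \sqrt{C}$)
$s{\left(N{\left(\left(2 - 1\right) \left(-3\right) \right)} \right)} \left(-38\right) - 37 = 20 \sqrt{\frac{\left(2 - 1\right) \left(-3\right)}{2}} \left(-38\right) - 37 = 20 \sqrt{\frac{1 \left(-3\right)}{2}} \left(-38\right) - 37 = 20 \sqrt{\frac{1}{2} \left(-3\right)} \left(-38\right) - 37 = 20 \sqrt{- \frac{3}{2}} \left(-38\right) - 37 = 20 \frac{i \sqrt{6}}{2} \left(-38\right) - 37 = 10 i \sqrt{6} \left(-38\right) - 37 = - 380 i \sqrt{6} - 37 = -37 - 380 i \sqrt{6}$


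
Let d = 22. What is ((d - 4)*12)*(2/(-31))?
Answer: -432/31 ≈ -13.935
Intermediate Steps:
((d - 4)*12)*(2/(-31)) = ((22 - 4)*12)*(2/(-31)) = (18*12)*(2*(-1/31)) = 216*(-2/31) = -432/31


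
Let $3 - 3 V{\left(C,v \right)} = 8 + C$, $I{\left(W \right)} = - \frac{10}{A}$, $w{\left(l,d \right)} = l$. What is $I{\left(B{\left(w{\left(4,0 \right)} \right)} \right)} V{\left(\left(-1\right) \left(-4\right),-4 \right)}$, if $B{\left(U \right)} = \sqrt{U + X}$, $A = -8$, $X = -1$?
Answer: $- \frac{15}{4} \approx -3.75$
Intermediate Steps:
$B{\left(U \right)} = \sqrt{-1 + U}$ ($B{\left(U \right)} = \sqrt{U - 1} = \sqrt{-1 + U}$)
$I{\left(W \right)} = \frac{5}{4}$ ($I{\left(W \right)} = - \frac{10}{-8} = \left(-10\right) \left(- \frac{1}{8}\right) = \frac{5}{4}$)
$V{\left(C,v \right)} = - \frac{5}{3} - \frac{C}{3}$ ($V{\left(C,v \right)} = 1 - \frac{8 + C}{3} = 1 - \left(\frac{8}{3} + \frac{C}{3}\right) = - \frac{5}{3} - \frac{C}{3}$)
$I{\left(B{\left(w{\left(4,0 \right)} \right)} \right)} V{\left(\left(-1\right) \left(-4\right),-4 \right)} = \frac{5 \left(- \frac{5}{3} - \frac{\left(-1\right) \left(-4\right)}{3}\right)}{4} = \frac{5 \left(- \frac{5}{3} - \frac{4}{3}\right)}{4} = \frac{5}{4} \left(-3\right) = - \frac{15}{4}$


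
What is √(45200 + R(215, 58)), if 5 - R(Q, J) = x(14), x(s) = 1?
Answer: 2*√11301 ≈ 212.61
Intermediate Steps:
R(Q, J) = 4 (R(Q, J) = 5 - 1*1 = 5 - 1 = 4)
√(45200 + R(215, 58)) = √(45200 + 4) = √45204 = 2*√11301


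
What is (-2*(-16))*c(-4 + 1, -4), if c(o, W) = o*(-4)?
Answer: 384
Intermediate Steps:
c(o, W) = -4*o
(-2*(-16))*c(-4 + 1, -4) = (-2*(-16))*(-4*(-4 + 1)) = 32*(-4*(-3)) = 32*12 = 384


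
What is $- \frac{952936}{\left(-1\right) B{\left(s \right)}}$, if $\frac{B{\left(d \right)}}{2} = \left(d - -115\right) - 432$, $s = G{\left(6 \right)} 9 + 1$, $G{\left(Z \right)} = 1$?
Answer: $- \frac{476468}{307} \approx -1552.0$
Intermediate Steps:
$s = 10$ ($s = 1 \cdot 9 + 1 = 9 + 1 = 10$)
$B{\left(d \right)} = -634 + 2 d$ ($B{\left(d \right)} = 2 \left(\left(d - -115\right) - 432\right) = 2 \left(\left(d + 115\right) - 432\right) = 2 \left(\left(115 + d\right) - 432\right) = 2 \left(-317 + d\right) = -634 + 2 d$)
$- \frac{952936}{\left(-1\right) B{\left(s \right)}} = - \frac{952936}{\left(-1\right) \left(-634 + 2 \cdot 10\right)} = - \frac{952936}{\left(-1\right) \left(-634 + 20\right)} = - \frac{952936}{\left(-1\right) \left(-614\right)} = - \frac{952936}{614} = \left(-952936\right) \frac{1}{614} = - \frac{476468}{307}$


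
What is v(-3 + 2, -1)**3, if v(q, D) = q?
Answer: -1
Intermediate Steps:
v(-3 + 2, -1)**3 = (-3 + 2)**3 = (-1)**3 = -1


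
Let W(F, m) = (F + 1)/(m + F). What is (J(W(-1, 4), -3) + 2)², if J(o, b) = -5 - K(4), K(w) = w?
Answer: 49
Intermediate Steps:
W(F, m) = (1 + F)/(F + m)
J(o, b) = -9 (J(o, b) = -5 - 1*4 = -5 - 4 = -9)
(J(W(-1, 4), -3) + 2)² = (-9 + 2)² = (-7)² = 49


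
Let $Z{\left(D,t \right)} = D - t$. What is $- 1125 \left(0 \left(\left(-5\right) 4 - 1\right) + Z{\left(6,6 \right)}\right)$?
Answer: $0$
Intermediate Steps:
$- 1125 \left(0 \left(\left(-5\right) 4 - 1\right) + Z{\left(6,6 \right)}\right) = - 1125 \left(0 \left(\left(-5\right) 4 - 1\right) + \left(6 - 6\right)\right) = - 1125 \left(0 \left(-20 - 1\right) + \left(6 - 6\right)\right) = - 1125 \left(0 \left(-21\right) + 0\right) = - 1125 \left(0 + 0\right) = \left(-1125\right) 0 = 0$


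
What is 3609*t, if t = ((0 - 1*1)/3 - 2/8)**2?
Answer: 19649/16 ≈ 1228.1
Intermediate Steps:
t = 49/144 (t = ((0 - 1)*(1/3) - 2*1/8)**2 = (-1*1/3 - 1/4)**2 = (-1/3 - 1/4)**2 = (-7/12)**2 = 49/144 ≈ 0.34028)
3609*t = 3609*(49/144) = 19649/16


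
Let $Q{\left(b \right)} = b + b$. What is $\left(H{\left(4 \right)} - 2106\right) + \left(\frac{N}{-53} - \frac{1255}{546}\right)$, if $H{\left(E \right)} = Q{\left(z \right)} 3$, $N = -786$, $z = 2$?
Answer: $- \frac{60233531}{28938} \approx -2081.5$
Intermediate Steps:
$Q{\left(b \right)} = 2 b$
$H{\left(E \right)} = 12$ ($H{\left(E \right)} = 2 \cdot 2 \cdot 3 = 4 \cdot 3 = 12$)
$\left(H{\left(4 \right)} - 2106\right) + \left(\frac{N}{-53} - \frac{1255}{546}\right) = \left(12 - 2106\right) - \left(- \frac{786}{53} + \frac{1255}{546}\right) = -2094 - - \frac{362641}{28938} = -2094 + \left(\frac{786}{53} - \frac{1255}{546}\right) = -2094 + \frac{362641}{28938} = - \frac{60233531}{28938}$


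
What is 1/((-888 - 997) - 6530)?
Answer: -1/8415 ≈ -0.00011884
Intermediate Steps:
1/((-888 - 997) - 6530) = 1/(-1885 - 6530) = 1/(-8415) = -1/8415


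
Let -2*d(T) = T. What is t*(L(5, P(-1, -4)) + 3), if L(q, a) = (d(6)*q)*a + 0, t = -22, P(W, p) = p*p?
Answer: 5214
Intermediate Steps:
d(T) = -T/2
P(W, p) = p²
L(q, a) = -3*a*q (L(q, a) = ((-½*6)*q)*a + 0 = (-3*q)*a + 0 = -3*a*q + 0 = -3*a*q)
t*(L(5, P(-1, -4)) + 3) = -22*(-3*(-4)²*5 + 3) = -22*(-3*16*5 + 3) = -22*(-240 + 3) = -22*(-237) = 5214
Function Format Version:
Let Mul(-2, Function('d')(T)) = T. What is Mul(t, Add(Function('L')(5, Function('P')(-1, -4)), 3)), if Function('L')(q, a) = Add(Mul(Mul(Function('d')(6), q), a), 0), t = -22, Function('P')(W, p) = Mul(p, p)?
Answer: 5214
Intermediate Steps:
Function('d')(T) = Mul(Rational(-1, 2), T)
Function('P')(W, p) = Pow(p, 2)
Function('L')(q, a) = Mul(-3, a, q) (Function('L')(q, a) = Add(Mul(Mul(Mul(Rational(-1, 2), 6), q), a), 0) = Add(Mul(Mul(-3, q), a), 0) = Add(Mul(-3, a, q), 0) = Mul(-3, a, q))
Mul(t, Add(Function('L')(5, Function('P')(-1, -4)), 3)) = Mul(-22, Add(Mul(-3, Pow(-4, 2), 5), 3)) = Mul(-22, Add(Mul(-3, 16, 5), 3)) = Mul(-22, Add(-240, 3)) = Mul(-22, -237) = 5214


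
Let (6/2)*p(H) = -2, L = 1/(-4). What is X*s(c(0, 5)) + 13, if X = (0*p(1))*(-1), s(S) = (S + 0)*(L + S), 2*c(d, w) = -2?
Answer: 13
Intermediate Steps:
L = -¼ ≈ -0.25000
p(H) = -⅔ (p(H) = (⅓)*(-2) = -⅔)
c(d, w) = -1 (c(d, w) = (½)*(-2) = -1)
s(S) = S*(-¼ + S) (s(S) = (S + 0)*(-¼ + S) = S*(-¼ + S))
X = 0 (X = (0*(-⅔))*(-1) = 0*(-1) = 0)
X*s(c(0, 5)) + 13 = 0*(-(-¼ - 1)) + 13 = 0*(-1*(-5/4)) + 13 = 0*(5/4) + 13 = 0 + 13 = 13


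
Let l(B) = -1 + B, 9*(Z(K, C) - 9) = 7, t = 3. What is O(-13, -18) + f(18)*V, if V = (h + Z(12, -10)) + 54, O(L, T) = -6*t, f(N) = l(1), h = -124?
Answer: -18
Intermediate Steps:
Z(K, C) = 88/9 (Z(K, C) = 9 + (⅑)*7 = 9 + 7/9 = 88/9)
f(N) = 0 (f(N) = -1 + 1 = 0)
O(L, T) = -18 (O(L, T) = -6*3 = -18)
V = -542/9 (V = (-124 + 88/9) + 54 = -1028/9 + 54 = -542/9 ≈ -60.222)
O(-13, -18) + f(18)*V = -18 + 0*(-542/9) = -18 + 0 = -18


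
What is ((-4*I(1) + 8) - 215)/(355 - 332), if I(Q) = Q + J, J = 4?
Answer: -227/23 ≈ -9.8696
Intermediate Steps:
I(Q) = 4 + Q (I(Q) = Q + 4 = 4 + Q)
((-4*I(1) + 8) - 215)/(355 - 332) = ((-4*(4 + 1) + 8) - 215)/(355 - 332) = ((-4*5 + 8) - 215)/23 = ((-20 + 8) - 215)*(1/23) = (-12 - 215)*(1/23) = -227*1/23 = -227/23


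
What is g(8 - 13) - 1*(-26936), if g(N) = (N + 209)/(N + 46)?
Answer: 1104580/41 ≈ 26941.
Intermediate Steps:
g(N) = (209 + N)/(46 + N)
g(8 - 13) - 1*(-26936) = (209 + (8 - 13))/(46 + (8 - 13)) - 1*(-26936) = (209 - 5)/(46 - 5) + 26936 = 204/41 + 26936 = 1104580/41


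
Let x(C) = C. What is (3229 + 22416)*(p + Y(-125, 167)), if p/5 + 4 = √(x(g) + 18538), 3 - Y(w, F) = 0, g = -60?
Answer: -435965 + 128225*√18478 ≈ 1.6994e+7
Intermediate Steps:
Y(w, F) = 3 (Y(w, F) = 3 - 1*0 = 3 + 0 = 3)
p = -20 + 5*√18478 (p = -20 + 5*√(-60 + 18538) = -20 + 5*√18478 ≈ 659.67)
(3229 + 22416)*(p + Y(-125, 167)) = (3229 + 22416)*((-20 + 5*√18478) + 3) = 25645*(-17 + 5*√18478) = -435965 + 128225*√18478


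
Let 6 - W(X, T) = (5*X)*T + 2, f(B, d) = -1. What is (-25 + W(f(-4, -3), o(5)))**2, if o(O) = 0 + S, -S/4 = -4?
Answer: 3481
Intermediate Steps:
S = 16 (S = -4*(-4) = 16)
o(O) = 16 (o(O) = 0 + 16 = 16)
W(X, T) = 4 - 5*T*X (W(X, T) = 6 - ((5*X)*T + 2) = 6 - (5*T*X + 2) = 6 - (2 + 5*T*X) = 6 + (-2 - 5*T*X) = 4 - 5*T*X)
(-25 + W(f(-4, -3), o(5)))**2 = (-25 + (4 - 5*16*(-1)))**2 = (-25 + (4 + 80))**2 = (-25 + 84)**2 = 59**2 = 3481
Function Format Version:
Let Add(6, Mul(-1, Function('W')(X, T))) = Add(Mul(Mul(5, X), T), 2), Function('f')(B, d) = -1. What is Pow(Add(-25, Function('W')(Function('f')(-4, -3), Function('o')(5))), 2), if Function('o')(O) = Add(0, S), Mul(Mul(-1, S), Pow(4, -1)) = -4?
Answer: 3481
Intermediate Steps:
S = 16 (S = Mul(-4, -4) = 16)
Function('o')(O) = 16 (Function('o')(O) = Add(0, 16) = 16)
Function('W')(X, T) = Add(4, Mul(-5, T, X)) (Function('W')(X, T) = Add(6, Mul(-1, Add(Mul(Mul(5, X), T), 2))) = Add(6, Mul(-1, Add(Mul(5, T, X), 2))) = Add(6, Mul(-1, Add(2, Mul(5, T, X)))) = Add(6, Add(-2, Mul(-5, T, X))) = Add(4, Mul(-5, T, X)))
Pow(Add(-25, Function('W')(Function('f')(-4, -3), Function('o')(5))), 2) = Pow(Add(-25, Add(4, Mul(-5, 16, -1))), 2) = Pow(Add(-25, Add(4, 80)), 2) = Pow(Add(-25, 84), 2) = Pow(59, 2) = 3481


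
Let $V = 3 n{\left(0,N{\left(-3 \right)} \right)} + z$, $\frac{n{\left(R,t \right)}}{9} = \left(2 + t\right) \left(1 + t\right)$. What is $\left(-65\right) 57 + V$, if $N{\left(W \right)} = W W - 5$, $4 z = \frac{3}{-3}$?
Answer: $- \frac{11581}{4} \approx -2895.3$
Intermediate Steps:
$z = - \frac{1}{4}$ ($z = \frac{3 \frac{1}{-3}}{4} = \frac{3 \left(- \frac{1}{3}\right)}{4} = \frac{1}{4} \left(-1\right) = - \frac{1}{4} \approx -0.25$)
$N{\left(W \right)} = -5 + W^{2}$ ($N{\left(W \right)} = W^{2} - 5 = -5 + W^{2}$)
$n{\left(R,t \right)} = 9 \left(1 + t\right) \left(2 + t\right)$ ($n{\left(R,t \right)} = 9 \left(2 + t\right) \left(1 + t\right) = 9 \left(1 + t\right) \left(2 + t\right)$)
$V = \frac{3239}{4}$ ($V = 3 \left(18 + 9 \left(-5 + \left(-3\right)^{2}\right)^{2} + 27 \left(-5 + \left(-3\right)^{2}\right)\right) - \frac{1}{4} = 3 \left(18 + 9 \left(-5 + 9\right)^{2} + 27 \left(-5 + 9\right)\right) - \frac{1}{4} = 3 \left(18 + 9 \cdot 4^{2} + 27 \cdot 4\right) - \frac{1}{4} = 3 \left(18 + 9 \cdot 16 + 108\right) - \frac{1}{4} = 3 \left(18 + 144 + 108\right) - \frac{1}{4} = 3 \cdot 270 - \frac{1}{4} = 810 - \frac{1}{4} = \frac{3239}{4} \approx 809.75$)
$\left(-65\right) 57 + V = \left(-65\right) 57 + \frac{3239}{4} = -3705 + \frac{3239}{4} = - \frac{11581}{4}$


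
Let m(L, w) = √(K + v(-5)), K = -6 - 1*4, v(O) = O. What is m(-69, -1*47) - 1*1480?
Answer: -1480 + I*√15 ≈ -1480.0 + 3.873*I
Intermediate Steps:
K = -10 (K = -6 - 4 = -10)
m(L, w) = I*√15 (m(L, w) = √(-10 - 5) = √(-15) = I*√15)
m(-69, -1*47) - 1*1480 = I*√15 - 1*1480 = I*√15 - 1480 = -1480 + I*√15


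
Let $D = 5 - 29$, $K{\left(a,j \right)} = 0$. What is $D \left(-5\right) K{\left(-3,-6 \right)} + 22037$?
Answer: $22037$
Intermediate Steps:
$D = -24$ ($D = 5 - 29 = -24$)
$D \left(-5\right) K{\left(-3,-6 \right)} + 22037 = \left(-24\right) \left(-5\right) 0 + 22037 = 120 \cdot 0 + 22037 = 0 + 22037 = 22037$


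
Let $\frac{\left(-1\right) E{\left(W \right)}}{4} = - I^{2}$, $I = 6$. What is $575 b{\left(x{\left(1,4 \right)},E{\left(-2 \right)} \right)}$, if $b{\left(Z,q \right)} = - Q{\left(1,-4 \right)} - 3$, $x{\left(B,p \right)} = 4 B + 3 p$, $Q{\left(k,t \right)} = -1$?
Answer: $-1150$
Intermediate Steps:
$x{\left(B,p \right)} = 3 p + 4 B$
$E{\left(W \right)} = 144$ ($E{\left(W \right)} = - 4 \left(- 6^{2}\right) = - 4 \left(\left(-1\right) 36\right) = \left(-4\right) \left(-36\right) = 144$)
$b{\left(Z,q \right)} = -2$ ($b{\left(Z,q \right)} = \left(-1\right) \left(-1\right) - 3 = 1 - 3 = -2$)
$575 b{\left(x{\left(1,4 \right)},E{\left(-2 \right)} \right)} = 575 \left(-2\right) = -1150$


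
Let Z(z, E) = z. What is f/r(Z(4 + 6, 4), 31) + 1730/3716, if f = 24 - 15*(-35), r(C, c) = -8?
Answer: -506561/7432 ≈ -68.159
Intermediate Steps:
f = 549 (f = 24 + 525 = 549)
f/r(Z(4 + 6, 4), 31) + 1730/3716 = 549/(-8) + 1730/3716 = 549*(-⅛) + 1730*(1/3716) = -549/8 + 865/1858 = -506561/7432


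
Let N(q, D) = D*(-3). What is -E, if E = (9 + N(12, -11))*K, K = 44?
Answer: -1848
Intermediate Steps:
N(q, D) = -3*D
E = 1848 (E = (9 - 3*(-11))*44 = (9 + 33)*44 = 42*44 = 1848)
-E = -1*1848 = -1848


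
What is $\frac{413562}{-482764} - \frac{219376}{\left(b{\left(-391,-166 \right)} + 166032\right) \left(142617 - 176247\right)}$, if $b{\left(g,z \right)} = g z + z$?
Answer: $- \frac{200593240780691}{234166559772690} \approx -0.85663$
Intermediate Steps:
$b{\left(g,z \right)} = z + g z$
$\frac{413562}{-482764} - \frac{219376}{\left(b{\left(-391,-166 \right)} + 166032\right) \left(142617 - 176247\right)} = \frac{413562}{-482764} - \frac{219376}{\left(- 166 \left(1 - 391\right) + 166032\right) \left(142617 - 176247\right)} = 413562 \left(- \frac{1}{482764}\right) - \frac{219376}{\left(\left(-166\right) \left(-390\right) + 166032\right) \left(-33630\right)} = - \frac{206781}{241382} - \frac{219376}{\left(64740 + 166032\right) \left(-33630\right)} = - \frac{206781}{241382} - \frac{219376}{230772 \left(-33630\right)} = - \frac{206781}{241382} - \frac{219376}{-7760862360} = - \frac{206781}{241382} - - \frac{27422}{970107795} = - \frac{206781}{241382} + \frac{27422}{970107795} = - \frac{200593240780691}{234166559772690}$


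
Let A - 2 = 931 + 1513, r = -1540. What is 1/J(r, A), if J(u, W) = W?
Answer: 1/2446 ≈ 0.00040883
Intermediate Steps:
A = 2446 (A = 2 + (931 + 1513) = 2 + 2444 = 2446)
1/J(r, A) = 1/2446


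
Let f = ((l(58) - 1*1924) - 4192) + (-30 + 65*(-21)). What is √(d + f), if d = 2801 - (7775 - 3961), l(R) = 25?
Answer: I*√8499 ≈ 92.19*I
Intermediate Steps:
f = -7486 (f = ((25 - 1*1924) - 4192) + (-30 + 65*(-21)) = ((25 - 1924) - 4192) + (-30 - 1365) = (-1899 - 4192) - 1395 = -6091 - 1395 = -7486)
d = -1013 (d = 2801 - 1*3814 = 2801 - 3814 = -1013)
√(d + f) = √(-1013 - 7486) = √(-8499) = I*√8499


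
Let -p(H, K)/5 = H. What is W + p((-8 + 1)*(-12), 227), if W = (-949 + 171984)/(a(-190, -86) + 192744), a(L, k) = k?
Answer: -80745325/192658 ≈ -419.11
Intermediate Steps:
p(H, K) = -5*H
W = 171035/192658 (W = (-949 + 171984)/(-86 + 192744) = 171035/192658 ≈ 0.88776)
W + p((-8 + 1)*(-12), 227) = 171035/192658 - 5*(-8 + 1)*(-12) = 171035/192658 - (-35)*(-12) = 171035/192658 - 5*84 = 171035/192658 - 420 = -80745325/192658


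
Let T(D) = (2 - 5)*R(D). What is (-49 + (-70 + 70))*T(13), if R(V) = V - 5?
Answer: 1176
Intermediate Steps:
R(V) = -5 + V
T(D) = 15 - 3*D (T(D) = (2 - 5)*(-5 + D) = -3*(-5 + D) = 15 - 3*D)
(-49 + (-70 + 70))*T(13) = (-49 + (-70 + 70))*(15 - 3*13) = (-49 + 0)*(15 - 39) = -49*(-24) = 1176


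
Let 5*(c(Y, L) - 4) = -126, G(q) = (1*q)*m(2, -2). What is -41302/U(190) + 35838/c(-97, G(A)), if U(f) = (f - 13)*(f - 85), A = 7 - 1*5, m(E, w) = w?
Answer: -1667312081/985005 ≈ -1692.7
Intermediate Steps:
A = 2 (A = 7 - 5 = 2)
G(q) = -2*q (G(q) = (1*q)*(-2) = q*(-2) = -2*q)
U(f) = (-85 + f)*(-13 + f) (U(f) = (-13 + f)*(-85 + f) = (-85 + f)*(-13 + f))
c(Y, L) = -106/5 (c(Y, L) = 4 + (1/5)*(-126) = 4 - 126/5 = -106/5)
-41302/U(190) + 35838/c(-97, G(A)) = -41302/(1105 + 190**2 - 98*190) + 35838/(-106/5) = -41302/(1105 + 36100 - 18620) + 35838*(-5/106) = -41302/18585 - 89595/53 = -1667312081/985005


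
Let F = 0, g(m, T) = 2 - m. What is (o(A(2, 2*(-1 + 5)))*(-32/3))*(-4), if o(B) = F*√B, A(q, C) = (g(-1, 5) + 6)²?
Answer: 0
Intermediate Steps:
A(q, C) = 81 (A(q, C) = ((2 - 1*(-1)) + 6)² = ((2 + 1) + 6)² = (3 + 6)² = 9² = 81)
o(B) = 0 (o(B) = 0*√B = 0)
(o(A(2, 2*(-1 + 5)))*(-32/3))*(-4) = (0*(-32/3))*(-4) = 0*(-4) = 0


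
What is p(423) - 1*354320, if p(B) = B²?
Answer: -175391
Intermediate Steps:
p(423) - 1*354320 = 423² - 1*354320 = 178929 - 354320 = -175391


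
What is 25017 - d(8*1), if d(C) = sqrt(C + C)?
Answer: 25013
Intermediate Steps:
d(C) = sqrt(2)*sqrt(C) (d(C) = sqrt(2*C) = sqrt(2)*sqrt(C))
25017 - d(8*1) = 25017 - sqrt(2)*sqrt(8*1) = 25017 - sqrt(2)*sqrt(8) = 25017 - sqrt(2)*2*sqrt(2) = 25017 - 1*4 = 25017 - 4 = 25013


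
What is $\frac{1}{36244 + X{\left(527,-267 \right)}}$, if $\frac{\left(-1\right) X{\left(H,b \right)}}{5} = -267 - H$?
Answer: $\frac{1}{40214} \approx 2.4867 \cdot 10^{-5}$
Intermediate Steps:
$X{\left(H,b \right)} = 1335 + 5 H$ ($X{\left(H,b \right)} = - 5 \left(-267 - H\right) = 1335 + 5 H$)
$\frac{1}{36244 + X{\left(527,-267 \right)}} = \frac{1}{36244 + \left(1335 + 5 \cdot 527\right)} = \frac{1}{36244 + \left(1335 + 2635\right)} = \frac{1}{36244 + 3970} = \frac{1}{40214}$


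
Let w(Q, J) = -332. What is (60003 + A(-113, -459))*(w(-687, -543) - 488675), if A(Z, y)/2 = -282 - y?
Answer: -29514995499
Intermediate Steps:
A(Z, y) = -564 - 2*y (A(Z, y) = 2*(-282 - y) = -564 - 2*y)
(60003 + A(-113, -459))*(w(-687, -543) - 488675) = (60003 + (-564 - 2*(-459)))*(-332 - 488675) = (60003 + (-564 + 918))*(-489007) = (60003 + 354)*(-489007) = 60357*(-489007) = -29514995499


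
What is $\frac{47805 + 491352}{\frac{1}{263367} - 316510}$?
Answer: $- \frac{141996161619}{83358289169} \approx -1.7034$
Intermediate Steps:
$\frac{47805 + 491352}{\frac{1}{263367} - 316510} = \frac{539157}{\frac{1}{263367} - 316510} = \frac{539157}{- \frac{83358289169}{263367}} = 539157 \left(- \frac{263367}{83358289169}\right) = - \frac{141996161619}{83358289169}$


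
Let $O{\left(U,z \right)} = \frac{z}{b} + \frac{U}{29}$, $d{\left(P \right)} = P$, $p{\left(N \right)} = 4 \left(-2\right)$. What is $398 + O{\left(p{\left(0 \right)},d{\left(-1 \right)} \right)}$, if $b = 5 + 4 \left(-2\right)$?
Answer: $\frac{34631}{87} \approx 398.06$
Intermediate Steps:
$p{\left(N \right)} = -8$
$b = -3$ ($b = 5 - 8 = -3$)
$O{\left(U,z \right)} = - \frac{z}{3} + \frac{U}{29}$ ($O{\left(U,z \right)} = \frac{z}{-3} + \frac{U}{29} = z \left(- \frac{1}{3}\right) + U \frac{1}{29} = - \frac{z}{3} + \frac{U}{29}$)
$398 + O{\left(p{\left(0 \right)},d{\left(-1 \right)} \right)} = 398 + \left(\left(- \frac{1}{3}\right) \left(-1\right) + \frac{1}{29} \left(-8\right)\right) = 398 + \left(\frac{1}{3} - \frac{8}{29}\right) = 398 + \frac{5}{87} = \frac{34631}{87}$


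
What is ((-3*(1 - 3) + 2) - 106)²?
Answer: 9604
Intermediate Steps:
((-3*(1 - 3) + 2) - 106)² = ((-3*(-2) + 2) - 106)² = ((6 + 2) - 106)² = (8 - 106)² = (-98)² = 9604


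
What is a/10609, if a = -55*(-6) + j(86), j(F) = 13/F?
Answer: 28393/912374 ≈ 0.031120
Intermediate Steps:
a = 28393/86 (a = -55*(-6) + 13/86 = 330 + 13*(1/86) = 330 + 13/86 = 28393/86 ≈ 330.15)
a/10609 = (28393/86)/10609 = (28393/86)*(1/10609) = 28393/912374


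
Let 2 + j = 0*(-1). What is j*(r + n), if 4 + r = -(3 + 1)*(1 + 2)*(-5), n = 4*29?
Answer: -344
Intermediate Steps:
j = -2 (j = -2 + 0*(-1) = -2 + 0 = -2)
n = 116
r = 56 (r = -4 - (3 + 1)*(1 + 2)*(-5) = -4 - 4*3*(-5) = -4 - 1*12*(-5) = -4 - 12*(-5) = -4 + 60 = 56)
j*(r + n) = -2*(56 + 116) = -2*172 = -344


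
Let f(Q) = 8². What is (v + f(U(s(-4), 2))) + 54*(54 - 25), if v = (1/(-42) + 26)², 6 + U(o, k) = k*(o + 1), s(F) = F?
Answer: 4065601/1764 ≈ 2304.8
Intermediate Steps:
U(o, k) = -6 + k*(1 + o) (U(o, k) = -6 + k*(o + 1) = -6 + k*(1 + o))
f(Q) = 64
v = 1190281/1764 (v = (-1/42 + 26)² = (1091/42)² = 1190281/1764 ≈ 674.76)
(v + f(U(s(-4), 2))) + 54*(54 - 25) = (1190281/1764 + 64) + 54*(54 - 25) = 1303177/1764 + 54*29 = 1303177/1764 + 1566 = 4065601/1764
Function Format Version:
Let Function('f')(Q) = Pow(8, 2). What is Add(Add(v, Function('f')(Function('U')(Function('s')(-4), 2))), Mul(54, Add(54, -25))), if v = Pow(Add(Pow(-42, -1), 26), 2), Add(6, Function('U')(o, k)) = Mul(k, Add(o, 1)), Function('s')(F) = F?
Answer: Rational(4065601, 1764) ≈ 2304.8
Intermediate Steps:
Function('U')(o, k) = Add(-6, Mul(k, Add(1, o))) (Function('U')(o, k) = Add(-6, Mul(k, Add(o, 1))) = Add(-6, Mul(k, Add(1, o))))
Function('f')(Q) = 64
v = Rational(1190281, 1764) (v = Pow(Add(Rational(-1, 42), 26), 2) = Pow(Rational(1091, 42), 2) = Rational(1190281, 1764) ≈ 674.76)
Add(Add(v, Function('f')(Function('U')(Function('s')(-4), 2))), Mul(54, Add(54, -25))) = Add(Add(Rational(1190281, 1764), 64), Mul(54, Add(54, -25))) = Add(Rational(1303177, 1764), Mul(54, 29)) = Add(Rational(1303177, 1764), 1566) = Rational(4065601, 1764)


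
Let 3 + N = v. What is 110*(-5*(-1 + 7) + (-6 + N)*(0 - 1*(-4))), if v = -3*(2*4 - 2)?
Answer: -15180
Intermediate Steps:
v = -18 (v = -3*(8 - 2) = -3*6 = -18)
N = -21 (N = -3 - 18 = -21)
110*(-5*(-1 + 7) + (-6 + N)*(0 - 1*(-4))) = 110*(-5*(-1 + 7) + (-6 - 21)*(0 - 1*(-4))) = 110*(-5*6 - 27*(0 + 4)) = 110*(-30 - 27*4) = 110*(-30 - 108) = 110*(-138) = -15180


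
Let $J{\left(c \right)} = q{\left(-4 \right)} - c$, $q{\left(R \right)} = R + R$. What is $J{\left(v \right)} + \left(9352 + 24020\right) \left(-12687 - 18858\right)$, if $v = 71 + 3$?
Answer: $-1052719822$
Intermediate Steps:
$v = 74$
$q{\left(R \right)} = 2 R$
$J{\left(c \right)} = -8 - c$ ($J{\left(c \right)} = 2 \left(-4\right) - c = -8 - c$)
$J{\left(v \right)} + \left(9352 + 24020\right) \left(-12687 - 18858\right) = \left(-8 - 74\right) + \left(9352 + 24020\right) \left(-12687 - 18858\right) = \left(-8 - 74\right) + 33372 \left(-31545\right) = -82 - 1052719740 = -1052719822$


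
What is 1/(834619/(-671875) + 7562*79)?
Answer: 671875/401375946631 ≈ 1.6739e-6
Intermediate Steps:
1/(834619/(-671875) + 7562*79) = 1/(834619*(-1/671875) + 597398) = 1/(-834619/671875 + 597398) = 1/(401375946631/671875) = 671875/401375946631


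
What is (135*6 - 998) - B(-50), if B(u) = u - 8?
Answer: -130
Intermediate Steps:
B(u) = -8 + u
(135*6 - 998) - B(-50) = (135*6 - 998) - (-8 - 50) = (810 - 998) - 1*(-58) = -188 + 58 = -130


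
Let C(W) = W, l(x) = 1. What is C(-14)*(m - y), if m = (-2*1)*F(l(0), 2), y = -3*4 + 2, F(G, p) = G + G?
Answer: -84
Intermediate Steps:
F(G, p) = 2*G
y = -10 (y = -12 + 2 = -10)
m = -4 (m = (-2*1)*(2*1) = -2*2 = -4)
C(-14)*(m - y) = -14*(-4 - 1*(-10)) = -14*(-4 + 10) = -14*6 = -84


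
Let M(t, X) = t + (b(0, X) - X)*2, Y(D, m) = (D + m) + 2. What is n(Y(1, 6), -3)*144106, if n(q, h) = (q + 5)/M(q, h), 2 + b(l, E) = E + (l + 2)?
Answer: 2017484/9 ≈ 2.2417e+5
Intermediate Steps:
b(l, E) = E + l (b(l, E) = -2 + (E + (l + 2)) = -2 + (E + (2 + l)) = -2 + (2 + E + l) = E + l)
Y(D, m) = 2 + D + m
M(t, X) = t (M(t, X) = t + ((X + 0) - X)*2 = t + (X - X)*2 = t + 0*2 = t + 0 = t)
n(q, h) = (5 + q)/q (n(q, h) = (q + 5)/q = (5 + q)/q)
n(Y(1, 6), -3)*144106 = ((5 + (2 + 1 + 6))/(2 + 1 + 6))*144106 = ((5 + 9)/9)*144106 = ((1/9)*14)*144106 = (14/9)*144106 = 2017484/9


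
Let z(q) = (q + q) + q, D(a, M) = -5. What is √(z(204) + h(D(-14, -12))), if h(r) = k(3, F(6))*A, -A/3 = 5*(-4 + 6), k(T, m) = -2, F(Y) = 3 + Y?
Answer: 4*√42 ≈ 25.923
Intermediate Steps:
A = -30 (A = -15*(-4 + 6) = -15*2 = -3*10 = -30)
z(q) = 3*q (z(q) = 2*q + q = 3*q)
h(r) = 60 (h(r) = -2*(-30) = 60)
√(z(204) + h(D(-14, -12))) = √(3*204 + 60) = √(612 + 60) = √672 = 4*√42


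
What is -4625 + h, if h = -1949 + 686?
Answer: -5888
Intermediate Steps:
h = -1263
-4625 + h = -4625 - 1263 = -5888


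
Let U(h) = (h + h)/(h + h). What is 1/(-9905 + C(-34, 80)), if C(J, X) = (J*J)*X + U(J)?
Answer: 1/82576 ≈ 1.2110e-5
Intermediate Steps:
U(h) = 1 (U(h) = (2*h)/((2*h)) = (2*h)*(1/(2*h)) = 1)
C(J, X) = 1 + X*J**2 (C(J, X) = (J*J)*X + 1 = J**2*X + 1 = X*J**2 + 1 = 1 + X*J**2)
1/(-9905 + C(-34, 80)) = 1/(-9905 + (1 + 80*(-34)**2)) = 1/(-9905 + (1 + 80*1156)) = 1/(-9905 + (1 + 92480)) = 1/(-9905 + 92481) = 1/82576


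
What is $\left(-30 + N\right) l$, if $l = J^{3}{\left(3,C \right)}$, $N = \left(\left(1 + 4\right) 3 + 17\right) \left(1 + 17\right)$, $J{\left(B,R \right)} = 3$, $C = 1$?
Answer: $14742$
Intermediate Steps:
$N = 576$ ($N = \left(5 \cdot 3 + 17\right) 18 = \left(15 + 17\right) 18 = 32 \cdot 18 = 576$)
$l = 27$ ($l = 3^{3} = 27$)
$\left(-30 + N\right) l = \left(-30 + 576\right) 27 = 546 \cdot 27 = 14742$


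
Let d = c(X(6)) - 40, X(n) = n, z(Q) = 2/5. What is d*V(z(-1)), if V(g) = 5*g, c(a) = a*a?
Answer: -8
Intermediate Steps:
z(Q) = ⅖ (z(Q) = 2*(⅕) = ⅖)
c(a) = a²
d = -4 (d = 6² - 40 = 36 - 40 = -4)
d*V(z(-1)) = -20*2/5 = -4*2 = -8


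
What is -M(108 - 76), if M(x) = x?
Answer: -32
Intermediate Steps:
-M(108 - 76) = -(108 - 76) = -1*32 = -32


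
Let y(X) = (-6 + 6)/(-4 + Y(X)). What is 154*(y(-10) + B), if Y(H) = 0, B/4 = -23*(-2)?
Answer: 28336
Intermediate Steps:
B = 184 (B = 4*(-23*(-2)) = 4*46 = 184)
y(X) = 0 (y(X) = (-6 + 6)/(-4 + 0) = 0/(-4) = 0*(-¼) = 0)
154*(y(-10) + B) = 154*(0 + 184) = 154*184 = 28336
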